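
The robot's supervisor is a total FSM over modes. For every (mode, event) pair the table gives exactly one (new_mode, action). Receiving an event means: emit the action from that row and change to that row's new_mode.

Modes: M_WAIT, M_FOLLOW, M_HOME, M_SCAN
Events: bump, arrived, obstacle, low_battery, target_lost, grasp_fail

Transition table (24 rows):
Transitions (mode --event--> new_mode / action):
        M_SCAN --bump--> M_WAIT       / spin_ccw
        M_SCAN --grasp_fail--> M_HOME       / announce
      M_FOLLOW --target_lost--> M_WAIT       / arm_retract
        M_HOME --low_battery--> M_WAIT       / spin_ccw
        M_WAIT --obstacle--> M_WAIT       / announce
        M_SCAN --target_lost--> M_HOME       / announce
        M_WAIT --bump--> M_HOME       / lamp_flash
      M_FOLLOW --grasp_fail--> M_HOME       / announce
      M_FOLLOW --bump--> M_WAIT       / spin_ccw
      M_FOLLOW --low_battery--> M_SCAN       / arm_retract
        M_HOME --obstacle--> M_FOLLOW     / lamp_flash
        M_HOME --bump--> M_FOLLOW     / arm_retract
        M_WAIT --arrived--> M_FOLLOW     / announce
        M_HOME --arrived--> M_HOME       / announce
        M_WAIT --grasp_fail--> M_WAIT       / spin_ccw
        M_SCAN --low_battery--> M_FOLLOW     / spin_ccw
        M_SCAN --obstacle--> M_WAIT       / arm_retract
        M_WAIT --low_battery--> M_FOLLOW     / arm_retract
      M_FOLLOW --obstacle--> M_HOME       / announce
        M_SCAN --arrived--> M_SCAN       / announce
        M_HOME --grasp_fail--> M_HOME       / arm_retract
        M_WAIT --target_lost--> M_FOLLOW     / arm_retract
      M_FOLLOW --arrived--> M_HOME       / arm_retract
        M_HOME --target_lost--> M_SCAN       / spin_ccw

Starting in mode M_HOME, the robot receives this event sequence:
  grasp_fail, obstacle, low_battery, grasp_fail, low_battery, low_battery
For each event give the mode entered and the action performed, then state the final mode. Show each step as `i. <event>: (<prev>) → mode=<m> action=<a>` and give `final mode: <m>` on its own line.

final mode: M_FOLLOW

1. grasp_fail: (M_HOME) → mode=M_HOME action=arm_retract
2. obstacle: (M_HOME) → mode=M_FOLLOW action=lamp_flash
3. low_battery: (M_FOLLOW) → mode=M_SCAN action=arm_retract
4. grasp_fail: (M_SCAN) → mode=M_HOME action=announce
5. low_battery: (M_HOME) → mode=M_WAIT action=spin_ccw
6. low_battery: (M_WAIT) → mode=M_FOLLOW action=arm_retract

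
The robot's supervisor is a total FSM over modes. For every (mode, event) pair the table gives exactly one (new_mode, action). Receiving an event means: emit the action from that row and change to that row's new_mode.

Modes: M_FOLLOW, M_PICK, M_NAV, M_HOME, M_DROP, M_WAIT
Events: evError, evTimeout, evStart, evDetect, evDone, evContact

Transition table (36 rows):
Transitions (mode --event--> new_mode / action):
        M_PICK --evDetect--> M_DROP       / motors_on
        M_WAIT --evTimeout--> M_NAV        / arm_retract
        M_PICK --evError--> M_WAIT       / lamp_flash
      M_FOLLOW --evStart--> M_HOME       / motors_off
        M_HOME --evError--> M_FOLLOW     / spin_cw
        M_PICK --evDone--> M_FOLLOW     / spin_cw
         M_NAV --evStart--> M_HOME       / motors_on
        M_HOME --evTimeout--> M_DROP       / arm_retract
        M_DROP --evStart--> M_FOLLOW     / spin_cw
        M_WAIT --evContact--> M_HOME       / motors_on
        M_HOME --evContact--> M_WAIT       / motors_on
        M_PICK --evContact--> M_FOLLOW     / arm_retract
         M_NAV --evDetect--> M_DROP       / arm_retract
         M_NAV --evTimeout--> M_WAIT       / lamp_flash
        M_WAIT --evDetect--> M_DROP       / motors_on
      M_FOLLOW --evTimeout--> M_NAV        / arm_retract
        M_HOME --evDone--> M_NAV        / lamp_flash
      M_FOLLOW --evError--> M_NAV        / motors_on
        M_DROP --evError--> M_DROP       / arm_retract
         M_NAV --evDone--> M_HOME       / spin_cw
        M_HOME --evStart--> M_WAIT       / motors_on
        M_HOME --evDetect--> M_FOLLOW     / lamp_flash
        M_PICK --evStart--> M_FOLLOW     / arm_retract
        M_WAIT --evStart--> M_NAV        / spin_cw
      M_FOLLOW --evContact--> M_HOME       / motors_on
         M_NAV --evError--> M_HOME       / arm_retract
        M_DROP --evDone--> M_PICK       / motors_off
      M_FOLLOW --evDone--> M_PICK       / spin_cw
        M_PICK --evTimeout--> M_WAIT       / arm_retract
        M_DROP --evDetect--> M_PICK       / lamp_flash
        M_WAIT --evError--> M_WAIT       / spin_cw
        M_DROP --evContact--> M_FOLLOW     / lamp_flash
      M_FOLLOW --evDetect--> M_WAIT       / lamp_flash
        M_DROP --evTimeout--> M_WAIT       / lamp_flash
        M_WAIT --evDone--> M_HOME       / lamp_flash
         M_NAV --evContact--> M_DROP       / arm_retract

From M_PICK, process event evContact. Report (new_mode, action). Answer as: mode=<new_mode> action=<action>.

current mode = M_PICK; filter table to that mode:
  (M_PICK, evDetect) → (M_DROP, motors_on)
  (M_PICK, evError) → (M_WAIT, lamp_flash)
  (M_PICK, evDone) → (M_FOLLOW, spin_cw)
  (M_PICK, evContact) → (M_FOLLOW, arm_retract)  ← event matches
  (M_PICK, evStart) → (M_FOLLOW, arm_retract)
  (M_PICK, evTimeout) → (M_WAIT, arm_retract)
event = evContact selects (M_FOLLOW, arm_retract)

mode=M_FOLLOW action=arm_retract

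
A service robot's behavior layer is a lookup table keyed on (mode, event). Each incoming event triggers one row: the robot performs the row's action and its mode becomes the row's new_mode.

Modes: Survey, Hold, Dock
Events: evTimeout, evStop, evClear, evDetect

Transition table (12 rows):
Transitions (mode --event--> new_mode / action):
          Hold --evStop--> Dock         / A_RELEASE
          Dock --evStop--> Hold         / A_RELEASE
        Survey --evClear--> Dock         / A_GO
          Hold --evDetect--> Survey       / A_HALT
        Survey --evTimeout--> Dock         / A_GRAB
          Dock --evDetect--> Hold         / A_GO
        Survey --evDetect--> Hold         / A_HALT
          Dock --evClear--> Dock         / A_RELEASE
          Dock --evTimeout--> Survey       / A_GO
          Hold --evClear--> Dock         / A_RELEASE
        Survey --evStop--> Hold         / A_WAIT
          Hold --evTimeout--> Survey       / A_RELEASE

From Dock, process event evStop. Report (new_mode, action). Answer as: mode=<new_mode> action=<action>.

current mode = Dock; filter table to that mode:
  (Dock, evStop) → (Hold, A_RELEASE)  ← event matches
  (Dock, evDetect) → (Hold, A_GO)
  (Dock, evClear) → (Dock, A_RELEASE)
  (Dock, evTimeout) → (Survey, A_GO)
event = evStop selects (Hold, A_RELEASE)

mode=Hold action=A_RELEASE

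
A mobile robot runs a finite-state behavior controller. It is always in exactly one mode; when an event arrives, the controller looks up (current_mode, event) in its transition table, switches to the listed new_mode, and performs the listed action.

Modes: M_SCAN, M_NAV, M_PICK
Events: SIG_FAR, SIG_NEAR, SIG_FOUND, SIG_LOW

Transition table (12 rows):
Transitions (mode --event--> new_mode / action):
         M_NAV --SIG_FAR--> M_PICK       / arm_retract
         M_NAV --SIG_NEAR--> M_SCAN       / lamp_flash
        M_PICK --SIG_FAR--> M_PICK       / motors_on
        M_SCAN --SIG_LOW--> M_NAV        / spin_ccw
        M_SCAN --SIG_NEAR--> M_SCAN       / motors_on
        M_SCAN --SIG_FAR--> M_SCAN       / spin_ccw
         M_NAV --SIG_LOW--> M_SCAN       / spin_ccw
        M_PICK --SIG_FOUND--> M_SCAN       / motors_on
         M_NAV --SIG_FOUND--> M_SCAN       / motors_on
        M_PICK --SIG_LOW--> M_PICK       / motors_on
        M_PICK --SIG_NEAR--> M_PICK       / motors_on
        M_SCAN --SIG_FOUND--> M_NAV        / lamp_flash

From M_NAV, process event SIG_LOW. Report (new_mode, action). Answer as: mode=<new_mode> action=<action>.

current mode = M_NAV; filter table to that mode:
  (M_NAV, SIG_FAR) → (M_PICK, arm_retract)
  (M_NAV, SIG_NEAR) → (M_SCAN, lamp_flash)
  (M_NAV, SIG_LOW) → (M_SCAN, spin_ccw)  ← event matches
  (M_NAV, SIG_FOUND) → (M_SCAN, motors_on)
event = SIG_LOW selects (M_SCAN, spin_ccw)

mode=M_SCAN action=spin_ccw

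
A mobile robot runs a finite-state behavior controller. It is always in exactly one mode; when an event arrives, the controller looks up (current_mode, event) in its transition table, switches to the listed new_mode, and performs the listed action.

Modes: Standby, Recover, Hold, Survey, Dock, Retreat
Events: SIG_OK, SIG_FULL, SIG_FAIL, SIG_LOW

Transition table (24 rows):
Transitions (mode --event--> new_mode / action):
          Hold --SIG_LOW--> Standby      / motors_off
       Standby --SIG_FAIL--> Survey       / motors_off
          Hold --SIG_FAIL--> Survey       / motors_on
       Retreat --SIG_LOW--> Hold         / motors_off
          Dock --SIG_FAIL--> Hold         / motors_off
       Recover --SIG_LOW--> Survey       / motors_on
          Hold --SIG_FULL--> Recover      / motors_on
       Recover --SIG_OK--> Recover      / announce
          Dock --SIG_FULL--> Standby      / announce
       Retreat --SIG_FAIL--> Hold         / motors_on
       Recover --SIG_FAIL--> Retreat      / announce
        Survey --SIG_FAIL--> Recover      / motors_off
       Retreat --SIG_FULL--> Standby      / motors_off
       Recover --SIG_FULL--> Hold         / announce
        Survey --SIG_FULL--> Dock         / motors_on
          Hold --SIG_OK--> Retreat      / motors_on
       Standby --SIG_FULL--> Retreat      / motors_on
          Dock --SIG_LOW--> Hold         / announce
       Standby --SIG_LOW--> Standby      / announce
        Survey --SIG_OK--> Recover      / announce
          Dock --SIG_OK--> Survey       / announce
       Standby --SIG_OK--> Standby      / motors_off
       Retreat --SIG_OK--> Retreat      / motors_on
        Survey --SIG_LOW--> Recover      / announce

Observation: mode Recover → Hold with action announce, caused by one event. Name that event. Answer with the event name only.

try SIG_OK: (Recover, SIG_OK) → (Recover, announce)
try SIG_FULL: (Recover, SIG_FULL) → (Hold, announce)  ← matches
try SIG_FAIL: (Recover, SIG_FAIL) → (Retreat, announce)
try SIG_LOW: (Recover, SIG_LOW) → (Survey, motors_on)

SIG_FULL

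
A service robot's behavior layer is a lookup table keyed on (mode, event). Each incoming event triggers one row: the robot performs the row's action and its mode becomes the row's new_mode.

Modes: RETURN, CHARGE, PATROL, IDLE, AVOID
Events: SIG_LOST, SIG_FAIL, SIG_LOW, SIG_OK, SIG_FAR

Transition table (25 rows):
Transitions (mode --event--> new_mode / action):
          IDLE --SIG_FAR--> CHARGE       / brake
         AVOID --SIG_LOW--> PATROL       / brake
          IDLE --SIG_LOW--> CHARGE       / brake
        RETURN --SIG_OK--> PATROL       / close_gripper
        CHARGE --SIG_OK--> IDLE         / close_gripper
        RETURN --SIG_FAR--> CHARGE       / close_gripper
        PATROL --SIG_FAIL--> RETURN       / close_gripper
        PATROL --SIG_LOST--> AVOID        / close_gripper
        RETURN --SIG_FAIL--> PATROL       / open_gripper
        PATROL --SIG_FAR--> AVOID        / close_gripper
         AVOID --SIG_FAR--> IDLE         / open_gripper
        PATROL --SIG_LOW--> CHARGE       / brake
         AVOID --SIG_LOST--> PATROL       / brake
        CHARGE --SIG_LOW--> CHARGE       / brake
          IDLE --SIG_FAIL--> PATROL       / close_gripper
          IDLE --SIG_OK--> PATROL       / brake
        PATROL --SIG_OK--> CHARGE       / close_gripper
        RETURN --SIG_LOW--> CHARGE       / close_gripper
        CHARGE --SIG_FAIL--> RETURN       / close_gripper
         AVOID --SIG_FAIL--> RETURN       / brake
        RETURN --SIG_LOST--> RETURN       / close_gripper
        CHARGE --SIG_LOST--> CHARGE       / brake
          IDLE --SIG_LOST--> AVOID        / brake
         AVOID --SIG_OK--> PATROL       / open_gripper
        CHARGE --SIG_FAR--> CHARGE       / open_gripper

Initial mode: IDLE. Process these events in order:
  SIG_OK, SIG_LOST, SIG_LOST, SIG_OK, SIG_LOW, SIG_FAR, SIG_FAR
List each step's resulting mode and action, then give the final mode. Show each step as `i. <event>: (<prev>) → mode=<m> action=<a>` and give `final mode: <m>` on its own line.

1. SIG_OK: (IDLE) → mode=PATROL action=brake
2. SIG_LOST: (PATROL) → mode=AVOID action=close_gripper
3. SIG_LOST: (AVOID) → mode=PATROL action=brake
4. SIG_OK: (PATROL) → mode=CHARGE action=close_gripper
5. SIG_LOW: (CHARGE) → mode=CHARGE action=brake
6. SIG_FAR: (CHARGE) → mode=CHARGE action=open_gripper
7. SIG_FAR: (CHARGE) → mode=CHARGE action=open_gripper

final mode: CHARGE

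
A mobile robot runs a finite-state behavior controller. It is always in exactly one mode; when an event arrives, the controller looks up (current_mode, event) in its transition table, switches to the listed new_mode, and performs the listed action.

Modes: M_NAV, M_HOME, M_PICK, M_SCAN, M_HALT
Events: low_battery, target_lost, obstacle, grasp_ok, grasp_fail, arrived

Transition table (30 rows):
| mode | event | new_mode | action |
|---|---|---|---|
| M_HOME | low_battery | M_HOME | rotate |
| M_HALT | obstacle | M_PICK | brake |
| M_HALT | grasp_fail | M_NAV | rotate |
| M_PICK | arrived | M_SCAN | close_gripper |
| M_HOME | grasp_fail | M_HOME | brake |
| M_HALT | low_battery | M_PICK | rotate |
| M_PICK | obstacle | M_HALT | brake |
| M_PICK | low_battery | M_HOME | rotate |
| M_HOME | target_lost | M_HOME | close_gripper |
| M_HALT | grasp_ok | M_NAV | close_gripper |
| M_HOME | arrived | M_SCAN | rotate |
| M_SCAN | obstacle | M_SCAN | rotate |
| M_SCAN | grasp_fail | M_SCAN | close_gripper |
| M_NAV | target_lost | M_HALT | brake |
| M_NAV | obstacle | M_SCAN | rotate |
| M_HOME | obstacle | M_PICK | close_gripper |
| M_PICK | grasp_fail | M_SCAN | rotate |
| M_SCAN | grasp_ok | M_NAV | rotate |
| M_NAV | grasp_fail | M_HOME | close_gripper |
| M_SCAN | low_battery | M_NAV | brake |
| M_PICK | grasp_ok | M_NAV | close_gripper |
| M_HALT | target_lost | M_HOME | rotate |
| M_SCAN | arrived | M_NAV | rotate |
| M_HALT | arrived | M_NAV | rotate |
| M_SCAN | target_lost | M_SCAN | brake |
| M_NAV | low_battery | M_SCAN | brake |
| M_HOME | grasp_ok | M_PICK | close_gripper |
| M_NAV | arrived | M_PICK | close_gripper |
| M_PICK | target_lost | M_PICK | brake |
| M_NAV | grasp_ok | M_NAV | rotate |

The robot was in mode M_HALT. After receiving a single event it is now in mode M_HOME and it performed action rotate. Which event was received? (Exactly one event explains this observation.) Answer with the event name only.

target_lost

try low_battery: (M_HALT, low_battery) → (M_PICK, rotate)
try target_lost: (M_HALT, target_lost) → (M_HOME, rotate)  ← matches
try obstacle: (M_HALT, obstacle) → (M_PICK, brake)
try grasp_ok: (M_HALT, grasp_ok) → (M_NAV, close_gripper)
try grasp_fail: (M_HALT, grasp_fail) → (M_NAV, rotate)
try arrived: (M_HALT, arrived) → (M_NAV, rotate)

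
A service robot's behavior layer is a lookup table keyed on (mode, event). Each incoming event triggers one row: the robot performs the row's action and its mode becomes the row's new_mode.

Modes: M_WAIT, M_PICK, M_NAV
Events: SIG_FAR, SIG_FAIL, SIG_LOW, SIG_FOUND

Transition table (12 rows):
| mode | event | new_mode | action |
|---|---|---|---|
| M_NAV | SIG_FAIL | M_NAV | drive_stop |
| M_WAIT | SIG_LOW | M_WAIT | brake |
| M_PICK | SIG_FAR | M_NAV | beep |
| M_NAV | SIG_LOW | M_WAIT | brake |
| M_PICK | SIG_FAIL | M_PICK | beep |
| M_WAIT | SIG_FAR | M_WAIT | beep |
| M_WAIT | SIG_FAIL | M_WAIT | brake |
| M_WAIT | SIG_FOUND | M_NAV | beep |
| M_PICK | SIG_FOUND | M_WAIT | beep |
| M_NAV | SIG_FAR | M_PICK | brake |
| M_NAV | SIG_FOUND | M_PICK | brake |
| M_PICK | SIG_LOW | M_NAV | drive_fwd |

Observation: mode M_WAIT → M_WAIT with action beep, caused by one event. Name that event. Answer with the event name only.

SIG_FAR

try SIG_FAR: (M_WAIT, SIG_FAR) → (M_WAIT, beep)  ← matches
try SIG_FAIL: (M_WAIT, SIG_FAIL) → (M_WAIT, brake)
try SIG_LOW: (M_WAIT, SIG_LOW) → (M_WAIT, brake)
try SIG_FOUND: (M_WAIT, SIG_FOUND) → (M_NAV, beep)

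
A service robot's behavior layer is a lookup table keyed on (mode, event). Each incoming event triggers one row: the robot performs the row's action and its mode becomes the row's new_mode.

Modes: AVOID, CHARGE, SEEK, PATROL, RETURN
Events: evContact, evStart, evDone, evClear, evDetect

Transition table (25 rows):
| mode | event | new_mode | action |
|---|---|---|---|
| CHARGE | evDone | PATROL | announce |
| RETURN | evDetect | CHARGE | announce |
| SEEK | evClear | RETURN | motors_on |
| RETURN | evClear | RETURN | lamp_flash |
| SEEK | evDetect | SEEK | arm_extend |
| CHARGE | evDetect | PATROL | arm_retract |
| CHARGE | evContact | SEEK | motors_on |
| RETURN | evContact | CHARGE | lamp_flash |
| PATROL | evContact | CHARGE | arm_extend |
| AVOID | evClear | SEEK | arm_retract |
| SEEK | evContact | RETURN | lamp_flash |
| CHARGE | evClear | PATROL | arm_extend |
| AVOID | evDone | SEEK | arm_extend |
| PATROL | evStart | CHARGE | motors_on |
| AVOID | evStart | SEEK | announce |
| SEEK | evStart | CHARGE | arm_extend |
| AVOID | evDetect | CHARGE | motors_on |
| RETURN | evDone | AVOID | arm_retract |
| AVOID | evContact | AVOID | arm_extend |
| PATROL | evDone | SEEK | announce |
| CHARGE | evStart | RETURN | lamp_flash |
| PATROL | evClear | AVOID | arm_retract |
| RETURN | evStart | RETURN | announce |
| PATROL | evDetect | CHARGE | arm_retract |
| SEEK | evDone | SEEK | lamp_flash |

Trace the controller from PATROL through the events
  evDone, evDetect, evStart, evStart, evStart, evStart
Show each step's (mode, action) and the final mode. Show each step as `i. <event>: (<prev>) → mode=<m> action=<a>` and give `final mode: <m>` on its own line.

1. evDone: (PATROL) → mode=SEEK action=announce
2. evDetect: (SEEK) → mode=SEEK action=arm_extend
3. evStart: (SEEK) → mode=CHARGE action=arm_extend
4. evStart: (CHARGE) → mode=RETURN action=lamp_flash
5. evStart: (RETURN) → mode=RETURN action=announce
6. evStart: (RETURN) → mode=RETURN action=announce

final mode: RETURN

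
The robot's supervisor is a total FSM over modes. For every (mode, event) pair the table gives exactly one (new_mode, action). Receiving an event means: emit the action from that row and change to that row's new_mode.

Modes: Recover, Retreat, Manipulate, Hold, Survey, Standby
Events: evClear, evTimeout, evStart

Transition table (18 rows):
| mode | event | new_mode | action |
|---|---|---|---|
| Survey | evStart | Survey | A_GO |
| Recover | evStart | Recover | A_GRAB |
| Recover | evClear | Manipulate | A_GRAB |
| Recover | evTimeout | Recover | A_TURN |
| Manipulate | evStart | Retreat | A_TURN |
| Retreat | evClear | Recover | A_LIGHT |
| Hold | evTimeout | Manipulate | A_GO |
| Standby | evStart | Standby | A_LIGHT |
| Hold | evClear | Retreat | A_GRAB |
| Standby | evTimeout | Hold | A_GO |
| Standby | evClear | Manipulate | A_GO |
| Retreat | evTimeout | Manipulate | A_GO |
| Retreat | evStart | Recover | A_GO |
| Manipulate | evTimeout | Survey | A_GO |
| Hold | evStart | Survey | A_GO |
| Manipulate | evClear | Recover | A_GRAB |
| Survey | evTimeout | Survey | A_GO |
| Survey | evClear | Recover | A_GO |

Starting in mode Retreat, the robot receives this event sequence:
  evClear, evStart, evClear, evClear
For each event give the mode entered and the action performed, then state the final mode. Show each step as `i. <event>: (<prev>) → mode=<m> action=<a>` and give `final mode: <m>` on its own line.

final mode: Recover

1. evClear: (Retreat) → mode=Recover action=A_LIGHT
2. evStart: (Recover) → mode=Recover action=A_GRAB
3. evClear: (Recover) → mode=Manipulate action=A_GRAB
4. evClear: (Manipulate) → mode=Recover action=A_GRAB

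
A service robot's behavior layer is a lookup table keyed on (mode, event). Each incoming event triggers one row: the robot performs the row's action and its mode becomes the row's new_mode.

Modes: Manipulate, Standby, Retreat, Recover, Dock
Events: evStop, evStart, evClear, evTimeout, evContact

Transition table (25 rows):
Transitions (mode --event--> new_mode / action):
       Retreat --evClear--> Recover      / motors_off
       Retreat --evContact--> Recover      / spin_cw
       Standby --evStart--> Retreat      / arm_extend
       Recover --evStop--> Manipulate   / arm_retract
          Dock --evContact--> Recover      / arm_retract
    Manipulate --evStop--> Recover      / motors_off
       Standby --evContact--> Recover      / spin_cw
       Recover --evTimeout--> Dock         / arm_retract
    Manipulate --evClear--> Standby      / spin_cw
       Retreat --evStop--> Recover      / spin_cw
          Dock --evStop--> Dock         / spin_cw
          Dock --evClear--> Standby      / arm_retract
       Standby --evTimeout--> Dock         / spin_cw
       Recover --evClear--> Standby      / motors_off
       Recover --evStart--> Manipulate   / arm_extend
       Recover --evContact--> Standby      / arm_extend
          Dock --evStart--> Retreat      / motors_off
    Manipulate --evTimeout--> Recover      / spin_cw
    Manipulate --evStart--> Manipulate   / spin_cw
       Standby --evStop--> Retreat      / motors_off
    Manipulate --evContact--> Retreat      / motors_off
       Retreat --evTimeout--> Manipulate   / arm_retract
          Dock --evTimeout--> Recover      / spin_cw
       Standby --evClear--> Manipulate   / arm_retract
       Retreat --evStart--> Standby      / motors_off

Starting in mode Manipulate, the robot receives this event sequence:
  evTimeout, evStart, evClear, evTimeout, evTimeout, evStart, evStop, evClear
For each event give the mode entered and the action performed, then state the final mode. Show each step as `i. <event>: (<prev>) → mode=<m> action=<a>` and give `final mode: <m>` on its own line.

final mode: Standby

1. evTimeout: (Manipulate) → mode=Recover action=spin_cw
2. evStart: (Recover) → mode=Manipulate action=arm_extend
3. evClear: (Manipulate) → mode=Standby action=spin_cw
4. evTimeout: (Standby) → mode=Dock action=spin_cw
5. evTimeout: (Dock) → mode=Recover action=spin_cw
6. evStart: (Recover) → mode=Manipulate action=arm_extend
7. evStop: (Manipulate) → mode=Recover action=motors_off
8. evClear: (Recover) → mode=Standby action=motors_off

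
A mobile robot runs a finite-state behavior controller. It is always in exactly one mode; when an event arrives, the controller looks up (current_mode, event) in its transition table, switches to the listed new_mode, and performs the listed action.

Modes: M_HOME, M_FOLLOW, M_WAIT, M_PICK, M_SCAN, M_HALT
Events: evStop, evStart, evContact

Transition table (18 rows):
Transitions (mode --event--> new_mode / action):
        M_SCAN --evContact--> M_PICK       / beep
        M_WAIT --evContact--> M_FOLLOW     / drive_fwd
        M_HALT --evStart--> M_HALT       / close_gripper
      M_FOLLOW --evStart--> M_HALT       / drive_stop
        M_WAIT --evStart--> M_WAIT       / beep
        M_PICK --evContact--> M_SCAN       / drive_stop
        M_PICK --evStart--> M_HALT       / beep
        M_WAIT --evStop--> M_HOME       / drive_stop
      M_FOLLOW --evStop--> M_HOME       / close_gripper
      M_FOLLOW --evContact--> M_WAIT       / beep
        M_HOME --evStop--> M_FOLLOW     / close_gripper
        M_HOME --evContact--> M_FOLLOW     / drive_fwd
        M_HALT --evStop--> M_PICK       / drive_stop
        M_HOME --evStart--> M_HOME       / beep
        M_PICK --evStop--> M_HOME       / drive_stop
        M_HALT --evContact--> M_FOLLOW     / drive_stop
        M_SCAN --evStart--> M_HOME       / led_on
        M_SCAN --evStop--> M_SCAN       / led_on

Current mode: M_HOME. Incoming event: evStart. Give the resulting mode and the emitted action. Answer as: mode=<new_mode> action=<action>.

mode=M_HOME action=beep

current mode = M_HOME; filter table to that mode:
  (M_HOME, evStop) → (M_FOLLOW, close_gripper)
  (M_HOME, evContact) → (M_FOLLOW, drive_fwd)
  (M_HOME, evStart) → (M_HOME, beep)  ← event matches
event = evStart selects (M_HOME, beep)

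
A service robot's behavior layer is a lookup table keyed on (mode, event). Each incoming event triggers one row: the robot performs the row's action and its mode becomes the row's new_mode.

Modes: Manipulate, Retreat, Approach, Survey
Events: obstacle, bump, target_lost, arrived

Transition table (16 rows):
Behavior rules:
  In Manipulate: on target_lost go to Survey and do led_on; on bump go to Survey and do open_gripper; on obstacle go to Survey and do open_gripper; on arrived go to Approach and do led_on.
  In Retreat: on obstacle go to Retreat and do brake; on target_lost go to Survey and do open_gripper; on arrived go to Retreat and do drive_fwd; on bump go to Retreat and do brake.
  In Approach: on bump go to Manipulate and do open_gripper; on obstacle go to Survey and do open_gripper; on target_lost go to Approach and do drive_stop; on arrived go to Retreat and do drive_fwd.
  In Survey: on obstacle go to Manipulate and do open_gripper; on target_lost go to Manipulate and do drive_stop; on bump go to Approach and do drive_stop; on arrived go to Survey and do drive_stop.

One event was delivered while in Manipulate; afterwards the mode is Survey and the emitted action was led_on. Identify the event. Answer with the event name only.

try obstacle: (Manipulate, obstacle) → (Survey, open_gripper)
try bump: (Manipulate, bump) → (Survey, open_gripper)
try target_lost: (Manipulate, target_lost) → (Survey, led_on)  ← matches
try arrived: (Manipulate, arrived) → (Approach, led_on)

target_lost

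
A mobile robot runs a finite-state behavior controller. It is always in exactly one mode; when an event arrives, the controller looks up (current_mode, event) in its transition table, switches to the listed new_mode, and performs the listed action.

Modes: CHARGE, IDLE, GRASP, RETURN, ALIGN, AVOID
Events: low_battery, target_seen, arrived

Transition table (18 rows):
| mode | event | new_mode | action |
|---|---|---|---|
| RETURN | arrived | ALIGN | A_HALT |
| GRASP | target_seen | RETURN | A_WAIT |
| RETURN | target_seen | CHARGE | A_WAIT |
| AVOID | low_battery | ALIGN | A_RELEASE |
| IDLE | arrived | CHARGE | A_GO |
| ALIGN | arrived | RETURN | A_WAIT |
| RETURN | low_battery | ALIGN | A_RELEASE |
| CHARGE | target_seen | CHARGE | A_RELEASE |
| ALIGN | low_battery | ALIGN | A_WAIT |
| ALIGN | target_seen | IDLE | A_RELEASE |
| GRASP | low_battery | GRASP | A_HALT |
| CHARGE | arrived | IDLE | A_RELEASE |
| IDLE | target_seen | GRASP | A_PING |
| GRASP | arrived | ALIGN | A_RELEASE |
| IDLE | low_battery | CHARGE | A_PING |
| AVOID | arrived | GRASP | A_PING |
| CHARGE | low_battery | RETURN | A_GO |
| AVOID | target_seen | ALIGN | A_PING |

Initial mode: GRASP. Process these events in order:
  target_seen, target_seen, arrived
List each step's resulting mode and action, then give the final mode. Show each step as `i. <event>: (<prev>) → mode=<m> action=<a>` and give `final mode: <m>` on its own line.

1. target_seen: (GRASP) → mode=RETURN action=A_WAIT
2. target_seen: (RETURN) → mode=CHARGE action=A_WAIT
3. arrived: (CHARGE) → mode=IDLE action=A_RELEASE

final mode: IDLE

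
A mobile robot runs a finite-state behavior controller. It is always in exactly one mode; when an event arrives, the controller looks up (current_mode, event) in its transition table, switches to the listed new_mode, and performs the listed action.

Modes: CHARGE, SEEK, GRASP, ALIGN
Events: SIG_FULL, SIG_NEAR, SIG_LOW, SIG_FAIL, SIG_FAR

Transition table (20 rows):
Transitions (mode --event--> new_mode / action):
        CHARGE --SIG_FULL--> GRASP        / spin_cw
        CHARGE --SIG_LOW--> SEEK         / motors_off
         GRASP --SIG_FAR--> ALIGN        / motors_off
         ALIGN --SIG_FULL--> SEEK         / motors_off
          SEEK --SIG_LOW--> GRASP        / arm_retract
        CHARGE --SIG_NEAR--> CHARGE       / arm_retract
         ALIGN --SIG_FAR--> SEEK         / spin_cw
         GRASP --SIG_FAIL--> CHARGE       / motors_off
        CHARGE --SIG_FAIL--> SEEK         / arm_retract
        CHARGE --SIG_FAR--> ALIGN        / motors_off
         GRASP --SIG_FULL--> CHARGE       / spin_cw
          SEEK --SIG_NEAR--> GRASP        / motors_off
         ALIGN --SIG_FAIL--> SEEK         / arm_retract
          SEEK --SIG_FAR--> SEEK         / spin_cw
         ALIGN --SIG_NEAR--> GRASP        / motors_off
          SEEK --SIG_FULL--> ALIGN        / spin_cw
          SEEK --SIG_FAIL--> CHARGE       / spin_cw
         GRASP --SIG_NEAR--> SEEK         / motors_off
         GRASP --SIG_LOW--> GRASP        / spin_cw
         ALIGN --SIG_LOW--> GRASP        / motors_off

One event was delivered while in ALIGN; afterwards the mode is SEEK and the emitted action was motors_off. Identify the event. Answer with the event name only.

try SIG_FULL: (ALIGN, SIG_FULL) → (SEEK, motors_off)  ← matches
try SIG_NEAR: (ALIGN, SIG_NEAR) → (GRASP, motors_off)
try SIG_LOW: (ALIGN, SIG_LOW) → (GRASP, motors_off)
try SIG_FAIL: (ALIGN, SIG_FAIL) → (SEEK, arm_retract)
try SIG_FAR: (ALIGN, SIG_FAR) → (SEEK, spin_cw)

SIG_FULL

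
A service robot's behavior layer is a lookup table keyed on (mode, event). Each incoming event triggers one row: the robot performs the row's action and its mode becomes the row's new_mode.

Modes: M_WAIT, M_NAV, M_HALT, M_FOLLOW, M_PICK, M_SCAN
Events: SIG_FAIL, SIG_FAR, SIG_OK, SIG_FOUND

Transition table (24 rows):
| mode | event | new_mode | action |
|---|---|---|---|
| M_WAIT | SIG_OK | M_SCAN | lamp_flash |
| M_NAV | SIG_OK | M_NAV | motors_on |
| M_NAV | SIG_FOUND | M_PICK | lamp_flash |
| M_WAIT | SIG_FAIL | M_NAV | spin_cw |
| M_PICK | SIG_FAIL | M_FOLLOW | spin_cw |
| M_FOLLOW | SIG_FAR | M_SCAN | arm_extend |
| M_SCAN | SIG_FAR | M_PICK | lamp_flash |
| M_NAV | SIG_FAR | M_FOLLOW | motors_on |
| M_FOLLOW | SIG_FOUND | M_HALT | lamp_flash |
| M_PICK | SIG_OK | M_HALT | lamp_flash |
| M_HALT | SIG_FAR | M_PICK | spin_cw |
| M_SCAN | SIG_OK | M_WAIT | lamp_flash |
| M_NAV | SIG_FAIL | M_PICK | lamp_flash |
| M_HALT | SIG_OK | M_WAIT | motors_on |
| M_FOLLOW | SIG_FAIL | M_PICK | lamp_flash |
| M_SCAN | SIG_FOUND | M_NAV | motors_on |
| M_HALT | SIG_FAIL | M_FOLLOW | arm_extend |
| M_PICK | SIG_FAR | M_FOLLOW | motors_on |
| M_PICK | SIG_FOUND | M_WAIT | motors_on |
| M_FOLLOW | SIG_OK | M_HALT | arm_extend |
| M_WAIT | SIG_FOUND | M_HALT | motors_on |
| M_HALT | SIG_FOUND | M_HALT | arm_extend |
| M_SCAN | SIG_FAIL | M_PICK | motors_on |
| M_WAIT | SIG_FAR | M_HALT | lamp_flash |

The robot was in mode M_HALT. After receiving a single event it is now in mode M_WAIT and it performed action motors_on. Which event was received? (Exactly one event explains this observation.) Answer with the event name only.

try SIG_FAIL: (M_HALT, SIG_FAIL) → (M_FOLLOW, arm_extend)
try SIG_FAR: (M_HALT, SIG_FAR) → (M_PICK, spin_cw)
try SIG_OK: (M_HALT, SIG_OK) → (M_WAIT, motors_on)  ← matches
try SIG_FOUND: (M_HALT, SIG_FOUND) → (M_HALT, arm_extend)

SIG_OK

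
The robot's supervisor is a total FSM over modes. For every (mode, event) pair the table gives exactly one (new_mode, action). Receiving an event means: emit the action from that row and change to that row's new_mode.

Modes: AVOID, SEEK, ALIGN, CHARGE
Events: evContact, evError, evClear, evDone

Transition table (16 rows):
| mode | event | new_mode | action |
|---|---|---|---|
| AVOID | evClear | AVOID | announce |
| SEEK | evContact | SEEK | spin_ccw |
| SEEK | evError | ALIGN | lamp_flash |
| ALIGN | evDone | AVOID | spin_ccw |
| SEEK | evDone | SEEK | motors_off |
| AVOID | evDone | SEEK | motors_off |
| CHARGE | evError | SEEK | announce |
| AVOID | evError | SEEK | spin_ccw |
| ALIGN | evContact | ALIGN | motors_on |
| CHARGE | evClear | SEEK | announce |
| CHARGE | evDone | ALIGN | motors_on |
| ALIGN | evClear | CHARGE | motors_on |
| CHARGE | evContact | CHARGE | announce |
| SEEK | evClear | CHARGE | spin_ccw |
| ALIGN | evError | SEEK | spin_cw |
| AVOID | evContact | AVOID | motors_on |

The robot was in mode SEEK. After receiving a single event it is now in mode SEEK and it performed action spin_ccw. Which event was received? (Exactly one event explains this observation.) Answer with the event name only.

evContact

try evContact: (SEEK, evContact) → (SEEK, spin_ccw)  ← matches
try evError: (SEEK, evError) → (ALIGN, lamp_flash)
try evClear: (SEEK, evClear) → (CHARGE, spin_ccw)
try evDone: (SEEK, evDone) → (SEEK, motors_off)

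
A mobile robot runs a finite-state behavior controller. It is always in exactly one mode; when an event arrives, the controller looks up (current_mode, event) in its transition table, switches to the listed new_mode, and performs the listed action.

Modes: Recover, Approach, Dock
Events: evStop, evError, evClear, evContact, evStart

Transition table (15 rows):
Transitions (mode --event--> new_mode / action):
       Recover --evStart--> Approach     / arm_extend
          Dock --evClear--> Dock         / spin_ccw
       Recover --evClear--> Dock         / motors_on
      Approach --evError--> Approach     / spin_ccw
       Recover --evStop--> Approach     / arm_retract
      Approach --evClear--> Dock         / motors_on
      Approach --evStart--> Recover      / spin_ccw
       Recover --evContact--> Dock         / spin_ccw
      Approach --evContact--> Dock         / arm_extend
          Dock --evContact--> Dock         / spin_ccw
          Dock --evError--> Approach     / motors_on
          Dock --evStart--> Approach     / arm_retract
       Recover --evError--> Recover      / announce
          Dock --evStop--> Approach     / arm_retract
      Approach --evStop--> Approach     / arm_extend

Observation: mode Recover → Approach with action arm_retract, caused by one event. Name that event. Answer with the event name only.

try evStop: (Recover, evStop) → (Approach, arm_retract)  ← matches
try evError: (Recover, evError) → (Recover, announce)
try evClear: (Recover, evClear) → (Dock, motors_on)
try evContact: (Recover, evContact) → (Dock, spin_ccw)
try evStart: (Recover, evStart) → (Approach, arm_extend)

evStop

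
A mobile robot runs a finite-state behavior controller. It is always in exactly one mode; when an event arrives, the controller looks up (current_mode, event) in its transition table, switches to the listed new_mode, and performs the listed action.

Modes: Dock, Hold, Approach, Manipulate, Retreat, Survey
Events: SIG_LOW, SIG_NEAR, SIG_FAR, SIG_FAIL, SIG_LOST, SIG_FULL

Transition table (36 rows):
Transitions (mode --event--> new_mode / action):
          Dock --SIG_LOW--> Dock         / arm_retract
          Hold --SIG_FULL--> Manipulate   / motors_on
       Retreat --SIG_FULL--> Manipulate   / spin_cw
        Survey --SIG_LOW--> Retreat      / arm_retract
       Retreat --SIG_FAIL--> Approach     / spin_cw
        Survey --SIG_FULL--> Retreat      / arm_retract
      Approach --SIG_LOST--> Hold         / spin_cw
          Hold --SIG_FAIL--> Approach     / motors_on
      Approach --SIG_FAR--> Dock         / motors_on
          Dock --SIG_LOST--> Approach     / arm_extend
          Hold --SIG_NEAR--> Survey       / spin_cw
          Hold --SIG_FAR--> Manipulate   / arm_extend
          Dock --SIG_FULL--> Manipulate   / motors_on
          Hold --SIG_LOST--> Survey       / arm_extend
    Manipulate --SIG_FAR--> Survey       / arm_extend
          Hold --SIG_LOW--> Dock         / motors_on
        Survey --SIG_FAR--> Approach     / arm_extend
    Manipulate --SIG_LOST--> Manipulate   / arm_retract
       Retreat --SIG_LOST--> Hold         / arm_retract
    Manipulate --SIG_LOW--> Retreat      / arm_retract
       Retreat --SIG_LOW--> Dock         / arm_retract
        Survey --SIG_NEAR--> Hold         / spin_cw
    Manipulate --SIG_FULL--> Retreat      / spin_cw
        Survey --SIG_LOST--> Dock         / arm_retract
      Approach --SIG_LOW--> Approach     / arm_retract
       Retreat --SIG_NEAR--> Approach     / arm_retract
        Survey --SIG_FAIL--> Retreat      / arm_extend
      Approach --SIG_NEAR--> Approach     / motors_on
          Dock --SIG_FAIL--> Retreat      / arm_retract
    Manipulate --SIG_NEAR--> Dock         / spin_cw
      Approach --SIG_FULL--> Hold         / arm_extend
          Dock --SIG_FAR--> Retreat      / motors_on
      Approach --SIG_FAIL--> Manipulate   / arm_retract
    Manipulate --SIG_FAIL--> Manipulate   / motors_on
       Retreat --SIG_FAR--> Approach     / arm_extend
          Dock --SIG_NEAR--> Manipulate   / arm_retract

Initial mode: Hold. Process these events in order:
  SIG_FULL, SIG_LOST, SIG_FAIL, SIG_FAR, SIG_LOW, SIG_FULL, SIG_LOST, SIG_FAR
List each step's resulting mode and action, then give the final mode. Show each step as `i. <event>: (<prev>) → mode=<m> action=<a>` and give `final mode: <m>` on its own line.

final mode: Survey

1. SIG_FULL: (Hold) → mode=Manipulate action=motors_on
2. SIG_LOST: (Manipulate) → mode=Manipulate action=arm_retract
3. SIG_FAIL: (Manipulate) → mode=Manipulate action=motors_on
4. SIG_FAR: (Manipulate) → mode=Survey action=arm_extend
5. SIG_LOW: (Survey) → mode=Retreat action=arm_retract
6. SIG_FULL: (Retreat) → mode=Manipulate action=spin_cw
7. SIG_LOST: (Manipulate) → mode=Manipulate action=arm_retract
8. SIG_FAR: (Manipulate) → mode=Survey action=arm_extend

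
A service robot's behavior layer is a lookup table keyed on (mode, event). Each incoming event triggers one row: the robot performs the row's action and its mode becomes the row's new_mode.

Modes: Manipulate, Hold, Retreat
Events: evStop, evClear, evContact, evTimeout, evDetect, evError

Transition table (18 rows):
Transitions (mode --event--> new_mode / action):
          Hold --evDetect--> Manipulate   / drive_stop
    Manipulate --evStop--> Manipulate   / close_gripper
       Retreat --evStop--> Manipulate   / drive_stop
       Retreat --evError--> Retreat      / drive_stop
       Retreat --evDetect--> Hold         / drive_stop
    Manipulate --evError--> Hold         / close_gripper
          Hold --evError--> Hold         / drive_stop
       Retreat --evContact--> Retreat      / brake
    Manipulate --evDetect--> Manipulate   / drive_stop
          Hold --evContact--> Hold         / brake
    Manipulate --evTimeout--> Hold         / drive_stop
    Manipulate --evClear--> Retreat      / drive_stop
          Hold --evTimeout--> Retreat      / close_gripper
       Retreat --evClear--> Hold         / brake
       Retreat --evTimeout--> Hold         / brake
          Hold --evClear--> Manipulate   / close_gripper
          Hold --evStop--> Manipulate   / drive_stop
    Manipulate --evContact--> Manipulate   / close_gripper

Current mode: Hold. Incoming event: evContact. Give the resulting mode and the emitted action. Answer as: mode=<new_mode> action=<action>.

current mode = Hold; filter table to that mode:
  (Hold, evDetect) → (Manipulate, drive_stop)
  (Hold, evError) → (Hold, drive_stop)
  (Hold, evContact) → (Hold, brake)  ← event matches
  (Hold, evTimeout) → (Retreat, close_gripper)
  (Hold, evClear) → (Manipulate, close_gripper)
  (Hold, evStop) → (Manipulate, drive_stop)
event = evContact selects (Hold, brake)

mode=Hold action=brake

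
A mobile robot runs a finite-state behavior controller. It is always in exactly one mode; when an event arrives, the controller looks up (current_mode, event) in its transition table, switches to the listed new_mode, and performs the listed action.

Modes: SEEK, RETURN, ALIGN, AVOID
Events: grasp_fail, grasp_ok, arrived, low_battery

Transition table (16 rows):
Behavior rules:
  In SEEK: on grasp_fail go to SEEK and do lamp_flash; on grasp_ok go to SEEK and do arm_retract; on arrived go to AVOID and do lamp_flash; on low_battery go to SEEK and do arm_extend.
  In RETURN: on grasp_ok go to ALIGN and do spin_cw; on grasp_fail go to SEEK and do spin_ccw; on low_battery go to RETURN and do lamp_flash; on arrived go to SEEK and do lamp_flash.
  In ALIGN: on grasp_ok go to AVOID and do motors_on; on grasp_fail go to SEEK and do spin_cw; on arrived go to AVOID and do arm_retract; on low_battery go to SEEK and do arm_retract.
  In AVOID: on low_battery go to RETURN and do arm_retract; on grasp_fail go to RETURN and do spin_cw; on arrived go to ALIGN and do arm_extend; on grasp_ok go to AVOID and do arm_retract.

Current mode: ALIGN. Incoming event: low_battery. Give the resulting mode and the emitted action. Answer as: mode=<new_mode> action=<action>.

mode=SEEK action=arm_retract

current mode = ALIGN; filter table to that mode:
  (ALIGN, grasp_ok) → (AVOID, motors_on)
  (ALIGN, grasp_fail) → (SEEK, spin_cw)
  (ALIGN, arrived) → (AVOID, arm_retract)
  (ALIGN, low_battery) → (SEEK, arm_retract)  ← event matches
event = low_battery selects (SEEK, arm_retract)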